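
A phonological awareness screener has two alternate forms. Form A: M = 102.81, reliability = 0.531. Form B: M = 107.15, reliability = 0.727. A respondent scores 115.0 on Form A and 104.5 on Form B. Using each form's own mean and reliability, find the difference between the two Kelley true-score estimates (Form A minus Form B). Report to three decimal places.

4.059

T̂_A = 0.531(115.0) + 0.469(102.81) = 109.28289
T̂_B = 0.727(104.5) + 0.273(107.15) = 105.22345
T̂_A − T̂_B = 4.05944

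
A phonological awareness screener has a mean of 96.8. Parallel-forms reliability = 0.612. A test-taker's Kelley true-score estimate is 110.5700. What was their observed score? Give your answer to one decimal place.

119.3

T̂ = ρX + (1 − ρ)μ  ⇒  X = (T̂ − (1 − ρ)μ) / ρ
X = (110.5700 − 0.388 × 96.8) / 0.612 = (110.5700 − 37.5584) / 0.612 = 73.0116 / 0.612 = 119.300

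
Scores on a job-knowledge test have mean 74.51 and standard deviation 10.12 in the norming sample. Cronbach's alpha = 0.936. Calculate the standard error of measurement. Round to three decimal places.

SEM = SD · √(1 − ρ) = 10.12 × √0.064 = 10.12 × 0.2530 = 2.5602

2.560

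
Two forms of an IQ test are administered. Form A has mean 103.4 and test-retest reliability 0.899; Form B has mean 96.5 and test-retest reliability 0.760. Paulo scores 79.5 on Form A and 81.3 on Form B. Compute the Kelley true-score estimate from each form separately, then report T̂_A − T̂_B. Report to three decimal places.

T̂_A = 0.899(79.5) + 0.101(103.4) = 81.91390
T̂_B = 0.760(81.3) + 0.240(96.5) = 84.94800
T̂_A − T̂_B = -3.03410

-3.034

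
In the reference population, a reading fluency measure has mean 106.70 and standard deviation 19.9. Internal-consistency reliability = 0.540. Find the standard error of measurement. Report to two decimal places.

SEM = SD · √(1 − ρ) = 19.9 × √0.460 = 19.9 × 0.6782 = 13.497

13.50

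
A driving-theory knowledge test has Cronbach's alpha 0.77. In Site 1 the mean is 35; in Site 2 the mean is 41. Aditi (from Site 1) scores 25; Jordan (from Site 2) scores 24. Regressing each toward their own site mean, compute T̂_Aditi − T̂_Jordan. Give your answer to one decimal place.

T̂_Aditi = 0.77(25) + 0.23(35) = 27.300
T̂_Jordan = 0.77(24) + 0.23(41) = 27.910
Difference = 27.300 − 27.910 = -0.610

-0.6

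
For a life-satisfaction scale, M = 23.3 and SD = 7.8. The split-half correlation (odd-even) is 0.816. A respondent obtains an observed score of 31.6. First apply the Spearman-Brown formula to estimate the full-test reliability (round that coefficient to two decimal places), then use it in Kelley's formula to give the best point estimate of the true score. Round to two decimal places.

Spearman-Brown: ρ = 2r/(1 + r) = 2(0.816)/(1 + 0.816) = 1.6320/1.816 = 0.8987 → 0.90
Regress the observed score toward the mean by the unreliability: T̂ = 0.90·31.6 + 0.10·23.3 = 28.440 + 2.330 = 30.770.

30.77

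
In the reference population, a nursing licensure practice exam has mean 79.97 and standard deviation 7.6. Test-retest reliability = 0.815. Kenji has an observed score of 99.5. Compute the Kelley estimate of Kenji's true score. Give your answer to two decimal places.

T̂ = ρX + (1 − ρ)μ
  = 0.815 × 99.5 + 0.185 × 79.97
  = 81.0925 + 14.79445
  = 95.887
  ≈ 95.89

95.89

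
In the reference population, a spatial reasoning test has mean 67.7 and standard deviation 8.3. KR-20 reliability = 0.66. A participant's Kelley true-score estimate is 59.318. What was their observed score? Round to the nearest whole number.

T̂ = ρX + (1 − ρ)μ  ⇒  X = (T̂ − (1 − ρ)μ) / ρ
X = (59.318 − 0.34 × 67.7) / 0.66 = (59.318 − 23.018) / 0.66 = 36.300 / 0.66 = 55.00

55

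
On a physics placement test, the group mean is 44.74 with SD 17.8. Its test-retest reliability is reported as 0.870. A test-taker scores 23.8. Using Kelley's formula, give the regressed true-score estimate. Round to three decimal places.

26.522

T̂ = 0.870(23.8) + 0.130(44.74) = 20.7060 + 5.81620 = 26.5222 → 26.522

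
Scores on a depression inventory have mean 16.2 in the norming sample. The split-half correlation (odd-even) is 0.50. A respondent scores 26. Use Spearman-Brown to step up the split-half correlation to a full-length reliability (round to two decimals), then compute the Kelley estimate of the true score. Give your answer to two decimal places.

Spearman-Brown: ρ = 2r/(1 + r) = 2(0.50)/(1 + 0.50) = 1.000/1.50 = 0.6667 → 0.67
T̂ = 0.67(26) + 0.33(16.2) = 17.42 + 5.346 = 22.766 → 22.77

22.77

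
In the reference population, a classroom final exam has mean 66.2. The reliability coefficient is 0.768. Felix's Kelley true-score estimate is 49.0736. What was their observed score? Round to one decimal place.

43.9

T̂ = ρX + (1 − ρ)μ  ⇒  X = (T̂ − (1 − ρ)μ) / ρ
X = (49.0736 − 0.232 × 66.2) / 0.768 = (49.0736 − 15.3584) / 0.768 = 33.7152 / 0.768 = 43.900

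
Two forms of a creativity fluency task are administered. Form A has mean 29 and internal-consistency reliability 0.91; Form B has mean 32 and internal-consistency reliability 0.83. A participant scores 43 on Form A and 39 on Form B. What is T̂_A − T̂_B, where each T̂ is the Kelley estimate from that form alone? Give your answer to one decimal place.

3.9

T̂_A = 0.91(43) + 0.09(29) = 41.740
T̂_B = 0.83(39) + 0.17(32) = 37.810
T̂_A − T̂_B = 3.930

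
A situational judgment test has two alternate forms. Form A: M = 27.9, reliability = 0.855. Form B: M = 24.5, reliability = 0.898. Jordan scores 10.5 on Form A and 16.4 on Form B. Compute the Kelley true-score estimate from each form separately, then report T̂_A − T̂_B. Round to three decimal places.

-4.203

T̂_A = 0.855(10.5) + 0.145(27.9) = 13.02300
T̂_B = 0.898(16.4) + 0.102(24.5) = 17.22620
T̂_A − T̂_B = -4.20320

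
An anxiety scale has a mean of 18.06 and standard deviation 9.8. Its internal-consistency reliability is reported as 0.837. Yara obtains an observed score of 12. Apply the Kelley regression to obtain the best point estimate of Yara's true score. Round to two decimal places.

T̂ = ρX + (1 − ρ)μ
  = 0.837 × 12 + 0.163 × 18.06
  = 10.044 + 2.94378
  = 12.988
  ≈ 12.99

12.99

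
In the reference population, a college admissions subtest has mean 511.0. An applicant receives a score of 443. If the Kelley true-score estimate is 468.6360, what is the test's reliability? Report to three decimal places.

T̂ = ρX + (1 − ρ)μ  ⇒  T̂ − μ = ρ(X − μ)
ρ = (T̂ − μ)/(X − μ) = (468.6360 − 511.0) / (443 − 511.0) = -42.3640 / -68.0 = 0.62300

0.623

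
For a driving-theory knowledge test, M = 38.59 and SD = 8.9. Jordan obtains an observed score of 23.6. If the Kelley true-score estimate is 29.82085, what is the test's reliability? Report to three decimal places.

T̂ = ρX + (1 − ρ)μ  ⇒  T̂ − μ = ρ(X − μ)
ρ = (T̂ − μ)/(X − μ) = (29.82085 − 38.59) / (23.6 − 38.59) = -8.76915 / -14.99 = 0.58500

0.585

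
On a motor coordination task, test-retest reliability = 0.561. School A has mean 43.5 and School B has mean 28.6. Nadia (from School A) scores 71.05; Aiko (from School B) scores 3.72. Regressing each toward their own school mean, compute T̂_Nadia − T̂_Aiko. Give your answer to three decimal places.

T̂_Nadia = 0.561(71.05) + 0.439(43.5) = 58.95555
T̂_Aiko = 0.561(3.72) + 0.439(28.6) = 14.64232
Difference = 58.95555 − 14.64232 = 44.31323

44.313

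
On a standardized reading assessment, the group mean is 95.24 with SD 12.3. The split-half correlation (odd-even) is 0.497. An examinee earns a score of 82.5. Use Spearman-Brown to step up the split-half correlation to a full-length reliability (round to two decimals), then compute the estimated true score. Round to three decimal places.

86.832

Spearman-Brown: ρ = 2r/(1 + r) = 2(0.497)/(1 + 0.497) = 0.9940/1.497 = 0.6640 → 0.66
T̂ = 0.66(82.5) + 0.34(95.24) = 54.450 + 32.3816 = 86.8316 → 86.832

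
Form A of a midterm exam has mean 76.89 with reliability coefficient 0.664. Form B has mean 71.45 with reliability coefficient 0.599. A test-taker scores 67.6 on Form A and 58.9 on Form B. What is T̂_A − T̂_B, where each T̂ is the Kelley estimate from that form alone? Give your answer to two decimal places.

6.79

T̂_A = 0.664(67.6) + 0.336(76.89) = 70.7214
T̂_B = 0.599(58.9) + 0.401(71.45) = 63.9325
T̂_A − T̂_B = 6.7889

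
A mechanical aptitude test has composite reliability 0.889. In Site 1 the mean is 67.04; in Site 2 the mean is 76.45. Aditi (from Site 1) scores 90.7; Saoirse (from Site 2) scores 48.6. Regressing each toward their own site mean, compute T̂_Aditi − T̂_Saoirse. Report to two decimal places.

T̂_Aditi = 0.889(90.7) + 0.111(67.04) = 88.0737
T̂_Saoirse = 0.889(48.6) + 0.111(76.45) = 51.6913
Difference = 88.0737 − 51.6913 = 36.3824

36.38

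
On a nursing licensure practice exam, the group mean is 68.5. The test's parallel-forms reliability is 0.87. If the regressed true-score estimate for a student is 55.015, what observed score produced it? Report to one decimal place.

53.0

T̂ = ρX + (1 − ρ)μ  ⇒  X = (T̂ − (1 − ρ)μ) / ρ
X = (55.015 − 0.13 × 68.5) / 0.87 = (55.015 − 8.905) / 0.87 = 46.110 / 0.87 = 53.000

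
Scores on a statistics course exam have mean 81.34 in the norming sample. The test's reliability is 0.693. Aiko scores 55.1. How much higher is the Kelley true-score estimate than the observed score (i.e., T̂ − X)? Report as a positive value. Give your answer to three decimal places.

8.056

Kelley's formula gives T̂ = 0.693·55.1 + 0.307·81.34 = 38.1843 + 24.97138 = 63.15568.
T̂ − X = 63.1557 − 55.1 = 8.0557 → 8.056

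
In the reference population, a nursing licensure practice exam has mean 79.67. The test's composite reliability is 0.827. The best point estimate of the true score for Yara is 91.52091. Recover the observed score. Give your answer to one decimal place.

94.0

T̂ = ρX + (1 − ρ)μ  ⇒  X = (T̂ − (1 − ρ)μ) / ρ
X = (91.52091 − 0.173 × 79.67) / 0.827 = (91.52091 − 13.78291) / 0.827 = 77.73800 / 0.827 = 94.000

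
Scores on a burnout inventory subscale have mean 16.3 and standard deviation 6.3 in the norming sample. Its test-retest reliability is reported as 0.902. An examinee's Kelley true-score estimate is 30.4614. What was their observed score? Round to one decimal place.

32.0

T̂ = ρX + (1 − ρ)μ  ⇒  X = (T̂ − (1 − ρ)μ) / ρ
X = (30.4614 − 0.098 × 16.3) / 0.902 = (30.4614 − 1.5974) / 0.902 = 28.8640 / 0.902 = 32.000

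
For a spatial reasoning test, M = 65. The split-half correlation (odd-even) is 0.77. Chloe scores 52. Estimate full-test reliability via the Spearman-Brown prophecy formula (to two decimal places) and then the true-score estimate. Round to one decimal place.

Spearman-Brown: ρ = 2r/(1 + r) = 2(0.77)/(1 + 0.77) = 1.540/1.77 = 0.8701 → 0.87
Weight the observed score by reliability and the mean by (1 − reliability): T̂ = 0.87·52 + 0.13·65 = 45.24 + 8.45 = 53.69.

53.7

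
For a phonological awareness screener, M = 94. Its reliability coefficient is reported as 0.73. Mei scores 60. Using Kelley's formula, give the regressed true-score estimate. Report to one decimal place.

T̂ = 0.73(60) + 0.27(94) = 43.80 + 25.38 = 69.18 → 69.2

69.2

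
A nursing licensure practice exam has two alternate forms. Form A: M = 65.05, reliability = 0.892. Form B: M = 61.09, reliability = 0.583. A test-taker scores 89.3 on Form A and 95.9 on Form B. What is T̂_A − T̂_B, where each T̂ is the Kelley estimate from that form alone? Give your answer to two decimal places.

5.30

T̂_A = 0.892(89.3) + 0.108(65.05) = 86.6810
T̂_B = 0.583(95.9) + 0.417(61.09) = 81.3842
T̂_A − T̂_B = 5.2968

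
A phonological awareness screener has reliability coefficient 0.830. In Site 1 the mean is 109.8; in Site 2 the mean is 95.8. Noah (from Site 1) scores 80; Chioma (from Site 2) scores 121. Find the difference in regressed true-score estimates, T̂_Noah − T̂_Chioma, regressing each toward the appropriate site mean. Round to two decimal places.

-31.65

T̂_Noah = 0.830(80) + 0.170(109.8) = 85.0660
T̂_Chioma = 0.830(121) + 0.170(95.8) = 116.7160
Difference = 85.0660 − 116.7160 = -31.6500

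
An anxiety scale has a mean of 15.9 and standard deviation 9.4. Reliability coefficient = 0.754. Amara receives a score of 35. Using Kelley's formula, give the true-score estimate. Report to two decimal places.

Kelley's formula gives T̂ = 0.754·35 + 0.246·15.9 = 26.390 + 3.9114 = 30.301.

30.30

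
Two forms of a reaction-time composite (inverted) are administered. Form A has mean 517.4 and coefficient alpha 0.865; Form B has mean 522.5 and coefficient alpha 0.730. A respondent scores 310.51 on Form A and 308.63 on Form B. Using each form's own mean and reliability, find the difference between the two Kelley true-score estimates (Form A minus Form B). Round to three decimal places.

-27.935

T̂_A = 0.865(310.51) + 0.135(517.4) = 338.44015
T̂_B = 0.730(308.63) + 0.270(522.5) = 366.37490
T̂_A − T̂_B = -27.93475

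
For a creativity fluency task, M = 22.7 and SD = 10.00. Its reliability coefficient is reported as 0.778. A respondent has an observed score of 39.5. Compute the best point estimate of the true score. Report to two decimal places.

T̂ = 0.778(39.5) + 0.222(22.7) = 30.7310 + 5.0394 = 35.770 → 35.77

35.77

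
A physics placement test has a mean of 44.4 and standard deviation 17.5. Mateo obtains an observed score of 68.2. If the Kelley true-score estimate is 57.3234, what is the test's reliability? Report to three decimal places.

0.543

T̂ = ρX + (1 − ρ)μ  ⇒  T̂ − μ = ρ(X − μ)
ρ = (T̂ − μ)/(X − μ) = (57.3234 − 44.4) / (68.2 − 44.4) = 12.9234 / 23.8 = 0.54300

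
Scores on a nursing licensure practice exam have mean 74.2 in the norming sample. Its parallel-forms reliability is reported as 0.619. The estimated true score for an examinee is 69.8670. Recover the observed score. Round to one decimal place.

67.2

T̂ = ρX + (1 − ρ)μ  ⇒  X = (T̂ − (1 − ρ)μ) / ρ
X = (69.8670 − 0.381 × 74.2) / 0.619 = (69.8670 − 28.2702) / 0.619 = 41.5968 / 0.619 = 67.200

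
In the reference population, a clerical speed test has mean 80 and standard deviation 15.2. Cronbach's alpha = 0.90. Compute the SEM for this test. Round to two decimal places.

SEM = SD · √(1 − ρ) = 15.2 × √0.10 = 15.2 × 0.3162 = 4.807

4.81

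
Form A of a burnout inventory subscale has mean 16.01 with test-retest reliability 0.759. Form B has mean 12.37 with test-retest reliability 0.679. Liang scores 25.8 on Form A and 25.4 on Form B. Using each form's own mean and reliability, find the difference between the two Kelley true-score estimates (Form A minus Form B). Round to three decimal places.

T̂_A = 0.759(25.8) + 0.241(16.01) = 23.44061
T̂_B = 0.679(25.4) + 0.321(12.37) = 21.21737
T̂_A − T̂_B = 2.22324

2.223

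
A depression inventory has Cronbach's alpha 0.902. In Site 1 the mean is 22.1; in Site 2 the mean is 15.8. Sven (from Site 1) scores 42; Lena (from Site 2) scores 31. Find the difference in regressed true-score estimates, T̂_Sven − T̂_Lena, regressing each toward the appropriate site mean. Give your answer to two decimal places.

10.54

T̂_Sven = 0.902(42) + 0.098(22.1) = 40.0498
T̂_Lena = 0.902(31) + 0.098(15.8) = 29.5104
Difference = 40.0498 − 29.5104 = 10.5394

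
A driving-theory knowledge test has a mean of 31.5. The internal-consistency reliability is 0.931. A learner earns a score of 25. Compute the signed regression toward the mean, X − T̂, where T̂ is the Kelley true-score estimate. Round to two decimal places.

-0.45

T̂ = 0.931(25) + 0.069(31.5) = 23.275 + 2.1735 = 25.4485 → 25.448
X − T̂ = 25 − 25.448 = -0.448 → -0.45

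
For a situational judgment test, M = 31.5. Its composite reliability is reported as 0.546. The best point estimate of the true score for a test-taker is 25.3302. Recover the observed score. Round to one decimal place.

20.2

T̂ = ρX + (1 − ρ)μ  ⇒  X = (T̂ − (1 − ρ)μ) / ρ
X = (25.3302 − 0.454 × 31.5) / 0.546 = (25.3302 − 14.3010) / 0.546 = 11.0292 / 0.546 = 20.200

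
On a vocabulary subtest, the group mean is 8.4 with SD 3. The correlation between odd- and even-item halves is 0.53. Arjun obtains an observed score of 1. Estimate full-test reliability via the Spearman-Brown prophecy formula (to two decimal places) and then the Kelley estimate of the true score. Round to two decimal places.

3.29

Spearman-Brown: ρ = 2r/(1 + r) = 2(0.53)/(1 + 0.53) = 1.060/1.53 = 0.6928 → 0.69
T̂ = ρX + (1 − ρ)μ
  = 0.69 × 1 + 0.31 × 8.4
  = 0.69 + 2.604
  = 3.294
  ≈ 3.29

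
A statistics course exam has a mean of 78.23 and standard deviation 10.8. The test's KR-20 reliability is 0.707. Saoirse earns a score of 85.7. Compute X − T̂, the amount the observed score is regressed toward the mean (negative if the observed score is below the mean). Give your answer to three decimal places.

T̂ = 0.707(85.7) + 0.293(78.23) = 60.5899 + 22.92139 = 83.51129 → 83.5113
X − T̂ = 85.7 − 83.5113 = 2.1887 → 2.189

2.189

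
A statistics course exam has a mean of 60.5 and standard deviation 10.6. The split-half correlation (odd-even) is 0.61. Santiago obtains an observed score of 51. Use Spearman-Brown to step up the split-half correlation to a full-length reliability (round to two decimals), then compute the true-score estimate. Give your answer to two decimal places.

53.28

Spearman-Brown: ρ = 2r/(1 + r) = 2(0.61)/(1 + 0.61) = 1.220/1.61 = 0.7578 → 0.76
T̂ = ρX + (1 − ρ)μ
  = 0.76 × 51 + 0.24 × 60.5
  = 38.76 + 14.520
  = 53.280
  ≈ 53.28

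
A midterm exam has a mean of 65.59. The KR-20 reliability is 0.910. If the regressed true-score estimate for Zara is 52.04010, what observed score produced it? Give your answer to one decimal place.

T̂ = ρX + (1 − ρ)μ  ⇒  X = (T̂ − (1 − ρ)μ) / ρ
X = (52.04010 − 0.090 × 65.59) / 0.910 = (52.04010 − 5.90310) / 0.910 = 46.13700 / 0.910 = 50.700

50.7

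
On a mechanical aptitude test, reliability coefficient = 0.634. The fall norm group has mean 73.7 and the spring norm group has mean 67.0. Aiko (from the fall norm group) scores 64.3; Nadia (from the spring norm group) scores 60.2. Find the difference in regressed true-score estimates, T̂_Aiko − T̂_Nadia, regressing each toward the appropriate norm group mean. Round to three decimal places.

T̂_Aiko = 0.634(64.3) + 0.366(73.7) = 67.74040
T̂_Nadia = 0.634(60.2) + 0.366(67.0) = 62.68880
Difference = 67.74040 − 62.68880 = 5.05160

5.052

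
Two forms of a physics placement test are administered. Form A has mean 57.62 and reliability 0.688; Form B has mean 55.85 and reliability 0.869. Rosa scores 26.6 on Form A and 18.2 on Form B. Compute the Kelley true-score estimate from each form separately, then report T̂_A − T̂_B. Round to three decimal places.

T̂_A = 0.688(26.6) + 0.312(57.62) = 36.27824
T̂_B = 0.869(18.2) + 0.131(55.85) = 23.13215
T̂_A − T̂_B = 13.14609

13.146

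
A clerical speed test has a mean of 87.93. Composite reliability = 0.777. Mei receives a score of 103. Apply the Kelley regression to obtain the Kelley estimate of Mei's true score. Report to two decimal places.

99.64

T̂ = 0.777(103) + 0.223(87.93) = 80.031 + 19.60839 = 99.639 → 99.64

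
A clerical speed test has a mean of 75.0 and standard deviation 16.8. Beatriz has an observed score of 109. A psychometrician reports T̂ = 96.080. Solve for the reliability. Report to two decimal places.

0.62

T̂ = ρX + (1 − ρ)μ  ⇒  T̂ − μ = ρ(X − μ)
ρ = (T̂ − μ)/(X − μ) = (96.080 − 75.0) / (109 − 75.0) = 21.080 / 34.0 = 0.6200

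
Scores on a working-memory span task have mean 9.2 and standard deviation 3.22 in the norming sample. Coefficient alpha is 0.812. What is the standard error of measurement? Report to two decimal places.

SEM = SD · √(1 − ρ) = 3.22 × √0.188 = 3.22 × 0.4336 = 1.396

1.40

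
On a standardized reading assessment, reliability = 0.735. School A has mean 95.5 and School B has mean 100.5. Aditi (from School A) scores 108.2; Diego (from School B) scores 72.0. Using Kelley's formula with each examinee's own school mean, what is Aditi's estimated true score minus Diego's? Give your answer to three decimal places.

25.282

T̂_Aditi = 0.735(108.2) + 0.265(95.5) = 104.83450
T̂_Diego = 0.735(72.0) + 0.265(100.5) = 79.55250
Difference = 104.83450 − 79.55250 = 25.28200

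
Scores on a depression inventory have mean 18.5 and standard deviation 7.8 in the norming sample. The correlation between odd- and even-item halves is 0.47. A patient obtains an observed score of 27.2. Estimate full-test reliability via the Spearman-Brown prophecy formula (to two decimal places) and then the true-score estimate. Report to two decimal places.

24.07

Spearman-Brown: ρ = 2r/(1 + r) = 2(0.47)/(1 + 0.47) = 0.940/1.47 = 0.6395 → 0.64
T̂ = 0.64(27.2) + 0.36(18.5) = 17.408 + 6.660 = 24.068 → 24.07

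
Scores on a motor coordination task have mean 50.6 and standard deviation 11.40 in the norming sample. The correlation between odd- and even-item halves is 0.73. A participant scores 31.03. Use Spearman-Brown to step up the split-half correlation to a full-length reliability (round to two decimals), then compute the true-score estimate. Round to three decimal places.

Spearman-Brown: ρ = 2r/(1 + r) = 2(0.73)/(1 + 0.73) = 1.460/1.73 = 0.8439 → 0.84
T̂ = ρX + (1 − ρ)μ
  = 0.84 × 31.03 + 0.16 × 50.6
  = 26.0652 + 8.096
  = 34.1612
  ≈ 34.161

34.161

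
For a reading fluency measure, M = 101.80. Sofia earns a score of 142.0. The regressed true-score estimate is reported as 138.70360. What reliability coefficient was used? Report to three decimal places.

0.918

T̂ = ρX + (1 − ρ)μ  ⇒  T̂ − μ = ρ(X − μ)
ρ = (T̂ − μ)/(X − μ) = (138.70360 − 101.80) / (142.0 − 101.80) = 36.90360 / 40.20 = 0.91800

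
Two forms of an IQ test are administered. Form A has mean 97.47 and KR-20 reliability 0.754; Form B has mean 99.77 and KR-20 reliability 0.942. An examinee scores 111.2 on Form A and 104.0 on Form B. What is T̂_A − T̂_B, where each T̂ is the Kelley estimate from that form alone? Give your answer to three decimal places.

4.068

T̂_A = 0.754(111.2) + 0.246(97.47) = 107.82242
T̂_B = 0.942(104.0) + 0.058(99.77) = 103.75466
T̂_A − T̂_B = 4.06776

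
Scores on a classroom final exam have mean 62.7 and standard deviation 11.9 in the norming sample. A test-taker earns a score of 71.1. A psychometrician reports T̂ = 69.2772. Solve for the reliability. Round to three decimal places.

0.783

T̂ = ρX + (1 − ρ)μ  ⇒  T̂ − μ = ρ(X − μ)
ρ = (T̂ − μ)/(X − μ) = (69.2772 − 62.7) / (71.1 − 62.7) = 6.5772 / 8.4 = 0.78300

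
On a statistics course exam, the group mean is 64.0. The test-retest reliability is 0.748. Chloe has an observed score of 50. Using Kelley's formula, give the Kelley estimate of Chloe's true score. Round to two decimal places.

53.53

T̂ = ρX + (1 − ρ)μ
  = 0.748 × 50 + 0.252 × 64.0
  = 37.400 + 16.1280
  = 53.528
  ≈ 53.53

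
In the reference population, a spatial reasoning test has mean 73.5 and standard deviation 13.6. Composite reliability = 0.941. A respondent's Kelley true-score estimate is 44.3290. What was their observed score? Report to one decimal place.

T̂ = ρX + (1 − ρ)μ  ⇒  X = (T̂ − (1 − ρ)μ) / ρ
X = (44.3290 − 0.059 × 73.5) / 0.941 = (44.3290 − 4.3365) / 0.941 = 39.9925 / 0.941 = 42.500

42.5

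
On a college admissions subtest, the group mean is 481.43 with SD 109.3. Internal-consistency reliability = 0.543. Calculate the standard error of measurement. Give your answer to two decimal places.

73.89

SEM = SD · √(1 − ρ) = 109.3 × √0.457 = 109.3 × 0.6760 = 73.889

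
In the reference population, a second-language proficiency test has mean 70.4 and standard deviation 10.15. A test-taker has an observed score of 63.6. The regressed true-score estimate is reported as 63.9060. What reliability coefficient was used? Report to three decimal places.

0.955

T̂ = ρX + (1 − ρ)μ  ⇒  T̂ − μ = ρ(X − μ)
ρ = (T̂ − μ)/(X − μ) = (63.9060 − 70.4) / (63.6 − 70.4) = -6.4940 / -6.8 = 0.95500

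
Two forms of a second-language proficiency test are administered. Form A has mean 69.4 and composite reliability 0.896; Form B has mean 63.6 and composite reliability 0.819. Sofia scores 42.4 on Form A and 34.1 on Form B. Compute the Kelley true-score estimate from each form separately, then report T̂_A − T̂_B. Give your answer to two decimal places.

T̂_A = 0.896(42.4) + 0.104(69.4) = 45.2080
T̂_B = 0.819(34.1) + 0.181(63.6) = 39.4395
T̂_A − T̂_B = 5.7685

5.77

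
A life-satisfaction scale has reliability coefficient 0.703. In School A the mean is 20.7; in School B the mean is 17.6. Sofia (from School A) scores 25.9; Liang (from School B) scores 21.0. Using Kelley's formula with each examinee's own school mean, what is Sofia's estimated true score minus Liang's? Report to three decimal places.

T̂_Sofia = 0.703(25.9) + 0.297(20.7) = 24.35560
T̂_Liang = 0.703(21.0) + 0.297(17.6) = 19.99020
Difference = 24.35560 − 19.99020 = 4.36540

4.365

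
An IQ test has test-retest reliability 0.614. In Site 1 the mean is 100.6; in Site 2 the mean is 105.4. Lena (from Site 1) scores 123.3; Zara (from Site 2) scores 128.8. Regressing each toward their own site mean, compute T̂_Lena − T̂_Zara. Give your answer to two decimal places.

T̂_Lena = 0.614(123.3) + 0.386(100.6) = 114.5378
T̂_Zara = 0.614(128.8) + 0.386(105.4) = 119.7676
Difference = 114.5378 − 119.7676 = -5.2298

-5.23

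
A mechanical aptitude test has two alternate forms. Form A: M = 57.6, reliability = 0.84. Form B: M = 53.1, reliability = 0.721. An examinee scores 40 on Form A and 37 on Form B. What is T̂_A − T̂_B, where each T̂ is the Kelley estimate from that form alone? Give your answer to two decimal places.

T̂_A = 0.84(40) + 0.16(57.6) = 42.8160
T̂_B = 0.721(37) + 0.279(53.1) = 41.4919
T̂_A − T̂_B = 1.3241

1.32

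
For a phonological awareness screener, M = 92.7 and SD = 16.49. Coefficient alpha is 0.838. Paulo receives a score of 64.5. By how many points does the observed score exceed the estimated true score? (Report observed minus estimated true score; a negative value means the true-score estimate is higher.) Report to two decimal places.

T̂ = 0.838(64.5) + 0.162(92.7) = 54.0510 + 15.0174 = 69.0684 → 69.068
X − T̂ = 64.5 − 69.068 = -4.568 → -4.57

-4.57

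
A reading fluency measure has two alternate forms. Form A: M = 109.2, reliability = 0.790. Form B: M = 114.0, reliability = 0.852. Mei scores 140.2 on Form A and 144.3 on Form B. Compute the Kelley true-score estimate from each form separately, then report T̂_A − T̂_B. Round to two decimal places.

-6.13

T̂_A = 0.790(140.2) + 0.210(109.2) = 133.6900
T̂_B = 0.852(144.3) + 0.148(114.0) = 139.8156
T̂_A − T̂_B = -6.1256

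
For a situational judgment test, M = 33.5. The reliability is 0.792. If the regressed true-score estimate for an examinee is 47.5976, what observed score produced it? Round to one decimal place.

51.3

T̂ = ρX + (1 − ρ)μ  ⇒  X = (T̂ − (1 − ρ)μ) / ρ
X = (47.5976 − 0.208 × 33.5) / 0.792 = (47.5976 − 6.9680) / 0.792 = 40.6296 / 0.792 = 51.300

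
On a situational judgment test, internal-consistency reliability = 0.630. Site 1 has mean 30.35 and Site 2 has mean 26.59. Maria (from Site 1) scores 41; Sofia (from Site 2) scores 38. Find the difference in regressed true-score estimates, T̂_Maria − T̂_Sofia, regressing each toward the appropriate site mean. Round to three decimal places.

3.281

T̂_Maria = 0.630(41) + 0.370(30.35) = 37.05950
T̂_Sofia = 0.630(38) + 0.370(26.59) = 33.77830
Difference = 37.05950 − 33.77830 = 3.28120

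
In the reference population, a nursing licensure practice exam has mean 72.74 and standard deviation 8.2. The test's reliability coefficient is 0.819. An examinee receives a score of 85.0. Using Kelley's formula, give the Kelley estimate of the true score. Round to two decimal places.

T̂ = 0.819(85.0) + 0.181(72.74) = 69.6150 + 13.16594 = 82.781 → 82.78

82.78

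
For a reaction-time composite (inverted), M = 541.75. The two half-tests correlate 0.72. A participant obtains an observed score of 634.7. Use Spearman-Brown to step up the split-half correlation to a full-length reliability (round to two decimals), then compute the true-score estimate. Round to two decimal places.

619.83

Spearman-Brown: ρ = 2r/(1 + r) = 2(0.72)/(1 + 0.72) = 1.440/1.72 = 0.8372 → 0.84
Weight the observed score by reliability and the mean by (1 − reliability): T̂ = 0.84·634.7 + 0.16·541.75 = 533.148 + 86.6800 = 619.828.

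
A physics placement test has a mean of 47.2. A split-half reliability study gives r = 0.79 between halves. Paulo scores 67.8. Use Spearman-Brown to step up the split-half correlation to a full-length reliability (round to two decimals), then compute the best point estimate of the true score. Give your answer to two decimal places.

Spearman-Brown: ρ = 2r/(1 + r) = 2(0.79)/(1 + 0.79) = 1.580/1.79 = 0.8827 → 0.88
T̂ = 0.88(67.8) + 0.12(47.2) = 59.664 + 5.664 = 65.328 → 65.33

65.33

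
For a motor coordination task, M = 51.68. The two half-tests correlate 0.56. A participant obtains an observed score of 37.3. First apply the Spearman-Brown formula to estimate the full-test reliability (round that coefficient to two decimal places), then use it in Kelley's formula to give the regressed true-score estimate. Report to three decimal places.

41.326

Spearman-Brown: ρ = 2r/(1 + r) = 2(0.56)/(1 + 0.56) = 1.120/1.56 = 0.7179 → 0.72
Weight the observed score by reliability and the mean by (1 − reliability): T̂ = 0.72·37.3 + 0.28·51.68 = 26.856 + 14.4704 = 41.3264.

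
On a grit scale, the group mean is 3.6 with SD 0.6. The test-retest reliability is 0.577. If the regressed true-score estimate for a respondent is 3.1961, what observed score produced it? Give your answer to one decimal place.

T̂ = ρX + (1 − ρ)μ  ⇒  X = (T̂ − (1 − ρ)μ) / ρ
X = (3.1961 − 0.423 × 3.6) / 0.577 = (3.1961 − 1.5228) / 0.577 = 1.6733 / 0.577 = 2.900

2.9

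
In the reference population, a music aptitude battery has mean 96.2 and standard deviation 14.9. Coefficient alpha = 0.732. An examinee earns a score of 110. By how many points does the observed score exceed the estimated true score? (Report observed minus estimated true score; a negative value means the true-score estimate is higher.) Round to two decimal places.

3.70

Weight the observed score by reliability and the mean by (1 − reliability): T̂ = 0.732·110 + 0.268·96.2 = 80.520 + 25.7816 = 106.3016.
X − T̂ = 110 − 106.302 = 3.698 → 3.70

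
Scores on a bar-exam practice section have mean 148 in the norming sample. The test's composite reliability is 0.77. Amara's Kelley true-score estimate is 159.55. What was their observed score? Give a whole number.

163

T̂ = ρX + (1 − ρ)μ  ⇒  X = (T̂ − (1 − ρ)μ) / ρ
X = (159.55 − 0.23 × 148) / 0.77 = (159.55 − 34.04) / 0.77 = 125.51 / 0.77 = 163.00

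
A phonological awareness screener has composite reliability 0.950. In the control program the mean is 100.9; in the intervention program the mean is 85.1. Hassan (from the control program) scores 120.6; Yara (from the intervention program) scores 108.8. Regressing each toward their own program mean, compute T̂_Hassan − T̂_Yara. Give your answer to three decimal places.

T̂_Hassan = 0.950(120.6) + 0.050(100.9) = 119.61500
T̂_Yara = 0.950(108.8) + 0.050(85.1) = 107.61500
Difference = 119.61500 − 107.61500 = 12.00000

12.000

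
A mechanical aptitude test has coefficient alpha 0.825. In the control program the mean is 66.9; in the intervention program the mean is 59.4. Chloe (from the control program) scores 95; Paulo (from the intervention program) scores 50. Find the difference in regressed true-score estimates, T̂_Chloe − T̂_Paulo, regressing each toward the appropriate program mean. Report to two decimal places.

T̂_Chloe = 0.825(95) + 0.175(66.9) = 90.0825
T̂_Paulo = 0.825(50) + 0.175(59.4) = 51.6450
Difference = 90.0825 − 51.6450 = 38.4375

38.44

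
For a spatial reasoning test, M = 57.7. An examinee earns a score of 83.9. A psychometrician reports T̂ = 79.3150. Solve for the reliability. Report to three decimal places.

T̂ = ρX + (1 − ρ)μ  ⇒  T̂ − μ = ρ(X − μ)
ρ = (T̂ − μ)/(X − μ) = (79.3150 − 57.7) / (83.9 − 57.7) = 21.6150 / 26.2 = 0.82500

0.825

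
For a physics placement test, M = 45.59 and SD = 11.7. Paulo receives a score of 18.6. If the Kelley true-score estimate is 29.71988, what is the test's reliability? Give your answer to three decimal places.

T̂ = ρX + (1 − ρ)μ  ⇒  T̂ − μ = ρ(X − μ)
ρ = (T̂ − μ)/(X − μ) = (29.71988 − 45.59) / (18.6 − 45.59) = -15.87012 / -26.99 = 0.58800

0.588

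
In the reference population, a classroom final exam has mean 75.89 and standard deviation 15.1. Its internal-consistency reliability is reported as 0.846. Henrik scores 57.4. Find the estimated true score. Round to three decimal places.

Kelley's formula gives T̂ = 0.846·57.4 + 0.154·75.89 = 48.5604 + 11.68706 = 60.2475.

60.247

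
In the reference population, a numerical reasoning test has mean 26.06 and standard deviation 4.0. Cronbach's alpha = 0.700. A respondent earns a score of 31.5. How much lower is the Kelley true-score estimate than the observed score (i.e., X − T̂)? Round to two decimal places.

T̂ = 0.700(31.5) + 0.300(26.06) = 22.0500 + 7.81800 = 29.8680 → 29.868
X − T̂ = 31.5 − 29.868 = 1.632 → 1.63

1.63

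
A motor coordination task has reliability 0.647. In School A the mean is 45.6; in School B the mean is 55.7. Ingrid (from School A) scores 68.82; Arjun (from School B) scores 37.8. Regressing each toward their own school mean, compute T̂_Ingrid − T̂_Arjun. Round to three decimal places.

16.505

T̂_Ingrid = 0.647(68.82) + 0.353(45.6) = 60.62334
T̂_Arjun = 0.647(37.8) + 0.353(55.7) = 44.11870
Difference = 60.62334 − 44.11870 = 16.50464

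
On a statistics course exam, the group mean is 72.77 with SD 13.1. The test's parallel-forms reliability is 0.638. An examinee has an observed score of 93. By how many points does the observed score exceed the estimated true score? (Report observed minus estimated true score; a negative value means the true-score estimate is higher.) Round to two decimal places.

7.32

T̂ = 0.638(93) + 0.362(72.77) = 59.334 + 26.34274 = 85.6767 → 85.677
X − T̂ = 93 − 85.677 = 7.323 → 7.32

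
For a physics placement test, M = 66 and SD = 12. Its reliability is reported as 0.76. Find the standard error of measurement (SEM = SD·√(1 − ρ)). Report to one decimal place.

SEM = SD · √(1 − ρ) = 12 × √0.24 = 12 × 0.4899 = 5.879

5.9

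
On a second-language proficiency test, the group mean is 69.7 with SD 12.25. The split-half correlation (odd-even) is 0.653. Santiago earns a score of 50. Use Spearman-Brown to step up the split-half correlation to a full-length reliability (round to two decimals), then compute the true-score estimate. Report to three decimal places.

54.137

Spearman-Brown: ρ = 2r/(1 + r) = 2(0.653)/(1 + 0.653) = 1.3060/1.653 = 0.7901 → 0.79
T̂ = ρX + (1 − ρ)μ
  = 0.79 × 50 + 0.21 × 69.7
  = 39.50 + 14.637
  = 54.1370
  ≈ 54.137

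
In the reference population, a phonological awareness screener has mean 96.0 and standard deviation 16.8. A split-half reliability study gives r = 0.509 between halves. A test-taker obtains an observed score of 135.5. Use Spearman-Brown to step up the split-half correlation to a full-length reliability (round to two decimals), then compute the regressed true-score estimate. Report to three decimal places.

122.465

Spearman-Brown: ρ = 2r/(1 + r) = 2(0.509)/(1 + 0.509) = 1.0180/1.509 = 0.6746 → 0.67
T̂ = 0.67(135.5) + 0.33(96.0) = 90.785 + 31.680 = 122.4650 → 122.465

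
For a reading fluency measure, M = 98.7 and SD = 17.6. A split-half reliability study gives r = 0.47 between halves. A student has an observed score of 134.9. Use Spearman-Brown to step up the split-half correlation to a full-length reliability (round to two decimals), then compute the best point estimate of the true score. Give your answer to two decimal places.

Spearman-Brown: ρ = 2r/(1 + r) = 2(0.47)/(1 + 0.47) = 0.940/1.47 = 0.6395 → 0.64
Weight the observed score by reliability and the mean by (1 − reliability): T̂ = 0.64·134.9 + 0.36·98.7 = 86.336 + 35.532 = 121.868.

121.87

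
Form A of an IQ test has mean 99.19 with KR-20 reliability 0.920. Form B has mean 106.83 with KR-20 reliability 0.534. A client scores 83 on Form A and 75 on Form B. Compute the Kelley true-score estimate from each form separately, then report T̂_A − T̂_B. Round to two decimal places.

T̂_A = 0.920(83) + 0.080(99.19) = 84.2952
T̂_B = 0.534(75) + 0.466(106.83) = 89.8328
T̂_A − T̂_B = -5.5376

-5.54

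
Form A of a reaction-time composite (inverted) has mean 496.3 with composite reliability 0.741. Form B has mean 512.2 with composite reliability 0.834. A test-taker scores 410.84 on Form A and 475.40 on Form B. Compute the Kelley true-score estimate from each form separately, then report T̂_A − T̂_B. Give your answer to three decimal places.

T̂_A = 0.741(410.84) + 0.259(496.3) = 432.97414
T̂_B = 0.834(475.40) + 0.166(512.2) = 481.50880
T̂_A − T̂_B = -48.53466

-48.535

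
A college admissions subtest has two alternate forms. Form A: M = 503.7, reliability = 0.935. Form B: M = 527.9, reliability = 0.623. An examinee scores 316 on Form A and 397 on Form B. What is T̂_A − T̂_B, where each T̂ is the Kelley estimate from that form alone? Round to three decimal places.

-118.149

T̂_A = 0.935(316) + 0.065(503.7) = 328.20050
T̂_B = 0.623(397) + 0.377(527.9) = 446.34930
T̂_A − T̂_B = -118.14880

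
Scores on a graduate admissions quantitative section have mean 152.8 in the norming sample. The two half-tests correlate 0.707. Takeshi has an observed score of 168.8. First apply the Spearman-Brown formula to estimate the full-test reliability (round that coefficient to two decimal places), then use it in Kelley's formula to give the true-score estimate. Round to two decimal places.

166.08

Spearman-Brown: ρ = 2r/(1 + r) = 2(0.707)/(1 + 0.707) = 1.4140/1.707 = 0.8284 → 0.83
Kelley's formula gives T̂ = 0.83·168.8 + 0.17·152.8 = 140.104 + 25.976 = 166.080.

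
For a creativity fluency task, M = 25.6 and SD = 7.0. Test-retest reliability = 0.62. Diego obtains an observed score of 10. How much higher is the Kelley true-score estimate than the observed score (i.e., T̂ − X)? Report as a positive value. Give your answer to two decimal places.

5.93

T̂ = 0.62(10) + 0.38(25.6) = 6.20 + 9.728 = 15.9280 → 15.928
T̂ − X = 15.928 − 10 = 5.928 → 5.93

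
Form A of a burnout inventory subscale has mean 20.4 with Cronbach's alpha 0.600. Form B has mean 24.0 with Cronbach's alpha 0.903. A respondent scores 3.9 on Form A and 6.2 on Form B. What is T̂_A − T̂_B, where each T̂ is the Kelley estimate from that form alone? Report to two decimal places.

2.57

T̂_A = 0.600(3.9) + 0.400(20.4) = 10.5000
T̂_B = 0.903(6.2) + 0.097(24.0) = 7.9266
T̂_A − T̂_B = 2.5734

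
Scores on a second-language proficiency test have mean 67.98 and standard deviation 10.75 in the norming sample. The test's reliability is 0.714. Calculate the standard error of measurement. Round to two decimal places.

5.75

SEM = SD · √(1 − ρ) = 10.75 × √0.286 = 10.75 × 0.5348 = 5.749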